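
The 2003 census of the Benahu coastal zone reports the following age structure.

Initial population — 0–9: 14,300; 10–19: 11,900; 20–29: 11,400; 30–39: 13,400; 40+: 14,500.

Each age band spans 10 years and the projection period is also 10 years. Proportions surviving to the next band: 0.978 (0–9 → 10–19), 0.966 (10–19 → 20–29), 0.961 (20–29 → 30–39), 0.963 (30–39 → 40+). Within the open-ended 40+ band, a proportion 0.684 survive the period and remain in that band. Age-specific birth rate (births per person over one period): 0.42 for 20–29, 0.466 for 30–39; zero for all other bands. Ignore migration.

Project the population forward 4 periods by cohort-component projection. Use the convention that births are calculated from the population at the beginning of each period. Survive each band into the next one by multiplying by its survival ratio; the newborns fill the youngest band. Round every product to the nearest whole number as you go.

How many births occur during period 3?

10822

Numbering the bands 1..5 from youngest to oldest:
Period 1:
Births: 11400 × 0.42 = 4788 ; 13400 × 0.466 = 6244 → total 11032
Band 2: 14300 × 0.978 = 13985
Band 3: 11900 × 0.966 = 11495
Band 4: 11400 × 0.961 = 10955
Band 5: 13400 × 0.963 + 14500 × 0.684 = 12904 + 9918 = 22822
Population now: 0–9=11032, 10–19=13985, 20–29=11495, 30–39=10955, 40+=22822
Period 2:
Births: 11495 × 0.42 = 4828 ; 10955 × 0.466 = 5105 → total 9933
Band 2: 11032 × 0.978 = 10789
Band 3: 13985 × 0.966 = 13510
Band 4: 11495 × 0.961 = 11047
Band 5: 10955 × 0.963 + 22822 × 0.684 = 10550 + 15610 = 26160
Population now: 0–9=9933, 10–19=10789, 20–29=13510, 30–39=11047, 40+=26160
Period 3:
Births: 13510 × 0.42 = 5674 ; 11047 × 0.466 = 5148 → total 10822
Band 2: 9933 × 0.978 = 9714
Band 3: 10789 × 0.966 = 10422
Band 4: 13510 × 0.961 = 12983
Band 5: 11047 × 0.963 + 26160 × 0.684 = 10638 + 17893 = 28531
Population now: 0–9=10822, 10–19=9714, 20–29=10422, 30–39=12983, 40+=28531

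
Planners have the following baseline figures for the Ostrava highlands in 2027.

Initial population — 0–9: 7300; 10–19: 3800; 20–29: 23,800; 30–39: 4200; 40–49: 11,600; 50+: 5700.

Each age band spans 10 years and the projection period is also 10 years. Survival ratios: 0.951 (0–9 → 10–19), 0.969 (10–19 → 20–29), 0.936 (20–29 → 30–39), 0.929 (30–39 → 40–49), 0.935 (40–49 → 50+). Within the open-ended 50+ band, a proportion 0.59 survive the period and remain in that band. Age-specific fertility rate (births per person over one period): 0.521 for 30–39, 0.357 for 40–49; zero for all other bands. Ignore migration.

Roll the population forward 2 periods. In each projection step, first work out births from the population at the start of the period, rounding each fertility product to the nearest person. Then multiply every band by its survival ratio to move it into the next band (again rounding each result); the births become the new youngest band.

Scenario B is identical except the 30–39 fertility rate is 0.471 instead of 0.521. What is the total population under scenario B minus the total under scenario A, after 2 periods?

[period 1]
Births: 4200 × 0.521 = 2188, 11600 × 0.357 = 4141 — total 6329
10–19: 7300 × 0.951 = 6942
20–29: 3800 × 0.969 = 3682
30–39: 23800 × 0.936 = 22277
40–49: 4200 × 0.929 = 3902
50+: 11600 × 0.935 + 5700 × 0.59 = 10846 + 3363 = 14209
Giving 6329 / 6942 / 3682 / 22277 / 3902 / 14209.
[period 2]
Births: 22277 × 0.521 = 11606, 3902 × 0.357 = 1393 — total 12999
10–19: 6329 × 0.951 = 6019
20–29: 6942 × 0.969 = 6727
30–39: 3682 × 0.936 = 3446
40–49: 22277 × 0.929 = 20695
50+: 3902 × 0.935 + 14209 × 0.59 = 3648 + 8383 = 12031
Giving 12999 / 6019 / 6727 / 3446 / 20695 / 12031.
Scenario A total after 2 periods: 61917
Scenario B projection —
[period 1]
Births: 4200 × 0.471 = 1978, 11600 × 0.357 = 4141 — total 6119
10–19: 7300 × 0.951 = 6942
20–29: 3800 × 0.969 = 3682
30–39: 23800 × 0.936 = 22277
40–49: 4200 × 0.929 = 3902
50+: 11600 × 0.935 + 5700 × 0.59 = 10846 + 3363 = 14209
Giving 6119 / 6942 / 3682 / 22277 / 3902 / 14209.
[period 2]
Births: 22277 × 0.471 = 10492, 3902 × 0.357 = 1393 — total 11885
10–19: 6119 × 0.951 = 5819
20–29: 6942 × 0.969 = 6727
30–39: 3682 × 0.936 = 3446
40–49: 22277 × 0.929 = 20695
50+: 3902 × 0.935 + 14209 × 0.59 = 3648 + 8383 = 12031
Giving 11885 / 5819 / 6727 / 3446 / 20695 / 12031.
Scenario B total after 2 periods: 60603
Difference B − A = 60603 − 61917 = -1314

-1314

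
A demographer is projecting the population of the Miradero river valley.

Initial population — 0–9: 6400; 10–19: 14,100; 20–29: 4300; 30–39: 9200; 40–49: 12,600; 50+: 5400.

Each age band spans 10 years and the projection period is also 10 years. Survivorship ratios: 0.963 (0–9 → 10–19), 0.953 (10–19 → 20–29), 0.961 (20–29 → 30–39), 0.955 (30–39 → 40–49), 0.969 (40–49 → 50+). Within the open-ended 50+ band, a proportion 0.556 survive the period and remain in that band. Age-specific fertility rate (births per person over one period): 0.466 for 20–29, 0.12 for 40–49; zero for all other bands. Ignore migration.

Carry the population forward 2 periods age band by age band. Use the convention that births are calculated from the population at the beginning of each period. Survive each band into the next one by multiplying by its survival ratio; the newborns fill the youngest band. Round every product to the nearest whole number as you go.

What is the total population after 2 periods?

50405

Let group 1 be 0–9 through group 6 = 50+.
Period 1:
Births: 4300 × 0.466 = 2004  |  12600 × 0.12 = 1512 → 3516
Group 2: 6400 × 0.963 = 6163
Group 3: 14100 × 0.953 = 13437
Group 4: 4300 × 0.961 = 4132
Group 5: 9200 × 0.955 = 8786
Group 6: 12600 × 0.969 + 5400 × 0.556 = 12209 + 3002 = 15211
Giving 3516 / 6163 / 13437 / 4132 / 8786 / 15211.
Period 2:
Births: 13437 × 0.466 = 6262  |  8786 × 0.12 = 1054 → 7316
Group 2: 3516 × 0.963 = 3386
Group 3: 6163 × 0.953 = 5873
Group 4: 13437 × 0.961 = 12913
Group 5: 4132 × 0.955 = 3946
Group 6: 8786 × 0.969 + 15211 × 0.556 = 8514 + 8457 = 16971
Giving 7316 / 3386 / 5873 / 12913 / 3946 / 16971.
Total after period 2: 7316 + 3386 + 5873 + 12913 + 3946 + 16971 = 50405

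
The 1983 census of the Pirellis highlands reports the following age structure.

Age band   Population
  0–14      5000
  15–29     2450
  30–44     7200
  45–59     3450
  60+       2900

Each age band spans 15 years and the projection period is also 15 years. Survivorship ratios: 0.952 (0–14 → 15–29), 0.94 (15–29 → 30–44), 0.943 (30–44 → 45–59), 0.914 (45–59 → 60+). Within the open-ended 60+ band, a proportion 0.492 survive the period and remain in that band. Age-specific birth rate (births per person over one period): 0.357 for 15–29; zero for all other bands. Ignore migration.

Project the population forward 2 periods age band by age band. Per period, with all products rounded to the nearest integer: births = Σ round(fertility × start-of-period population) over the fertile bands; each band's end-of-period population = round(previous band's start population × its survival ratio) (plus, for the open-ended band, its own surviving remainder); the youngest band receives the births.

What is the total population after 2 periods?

17637

Call the bands 1 to 5, youngest first.
— Period 1 —
Births: 2450 × 0.357 = 875
Band 2: 5000 × 0.952 = 4760
Band 3: 2450 × 0.94 = 2303
Band 4: 7200 × 0.943 = 6790
Band 5: 3450 × 0.914 + 2900 × 0.492 = 3153 + 1427 = 4580
Population now: 0–14=875, 15–29=4760, 30–44=2303, 45–59=6790, 60+=4580
— Period 2 —
Births: 4760 × 0.357 = 1699
Band 2: 875 × 0.952 = 833
Band 3: 4760 × 0.94 = 4474
Band 4: 2303 × 0.943 = 2172
Band 5: 6790 × 0.914 + 4580 × 0.492 = 6206 + 2253 = 8459
Population now: 0–14=1699, 15–29=833, 30–44=4474, 45–59=2172, 60+=8459
Total after period 2: 1699 + 833 + 4474 + 2172 + 8459 = 17637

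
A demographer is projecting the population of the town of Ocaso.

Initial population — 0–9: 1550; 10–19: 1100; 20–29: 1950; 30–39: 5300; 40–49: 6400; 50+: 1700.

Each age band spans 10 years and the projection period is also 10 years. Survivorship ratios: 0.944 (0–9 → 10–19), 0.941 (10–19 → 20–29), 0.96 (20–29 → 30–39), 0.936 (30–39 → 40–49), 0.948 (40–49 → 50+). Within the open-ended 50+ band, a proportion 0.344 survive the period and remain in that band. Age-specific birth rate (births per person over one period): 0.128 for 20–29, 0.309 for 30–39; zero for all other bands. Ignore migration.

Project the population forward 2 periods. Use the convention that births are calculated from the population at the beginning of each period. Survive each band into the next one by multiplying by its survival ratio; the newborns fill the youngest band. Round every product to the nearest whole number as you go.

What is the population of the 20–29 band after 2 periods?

[period 1]
Births: 1950 × 0.128 = 250, 5300 × 0.309 = 1638 → 1888
10–19: 1550 × 0.944 = 1463
20–29: 1100 × 0.941 = 1035
30–39: 1950 × 0.96 = 1872
40–49: 5300 × 0.936 = 4961
50+: 6400 × 0.948 + 1700 × 0.344 = 6067 + 585 = 6652
End of period: [1888, 1463, 1035, 1872, 4961, 6652]
[period 2]
Births: 1035 × 0.128 = 132, 1872 × 0.309 = 578 → 710
10–19: 1888 × 0.944 = 1782
20–29: 1463 × 0.941 = 1377
30–39: 1035 × 0.96 = 994
40–49: 1872 × 0.936 = 1752
50+: 4961 × 0.948 + 6652 × 0.344 = 4703 + 2288 = 6991
End of period: [710, 1782, 1377, 994, 1752, 6991]

1377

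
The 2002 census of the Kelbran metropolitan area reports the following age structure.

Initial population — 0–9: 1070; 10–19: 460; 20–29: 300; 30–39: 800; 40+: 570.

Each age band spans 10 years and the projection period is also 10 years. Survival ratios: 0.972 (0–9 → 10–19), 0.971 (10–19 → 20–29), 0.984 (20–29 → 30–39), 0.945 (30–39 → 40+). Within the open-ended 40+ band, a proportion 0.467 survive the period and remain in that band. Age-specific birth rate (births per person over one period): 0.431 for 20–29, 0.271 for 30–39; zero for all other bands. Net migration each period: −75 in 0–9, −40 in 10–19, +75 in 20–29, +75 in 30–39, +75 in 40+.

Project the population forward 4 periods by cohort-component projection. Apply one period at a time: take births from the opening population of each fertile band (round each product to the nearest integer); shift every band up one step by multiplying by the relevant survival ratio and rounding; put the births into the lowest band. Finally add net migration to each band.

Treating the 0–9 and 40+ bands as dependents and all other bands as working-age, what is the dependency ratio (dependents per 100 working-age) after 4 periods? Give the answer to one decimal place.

176.5

[period 1]
Births: 300 × 0.431 = 129, 800 × 0.271 = 217 → total 346
10–19: 1070 × 0.972 = 1040
20–29: 460 × 0.971 = 447
30–39: 300 × 0.984 = 295
40+: 800 × 0.945 + 570 × 0.467 = 756 + 266 = 1022
Net migration: 0–9 − 75 → 271; 10–19 − 40 → 1000; 20–29 + 75 → 522; 30–39 + 75 → 370; 40+ + 75 → 1097
Giving 271 / 1000 / 522 / 370 / 1097.
[period 2]
Births: 522 × 0.431 = 225, 370 × 0.271 = 100 → total 325
10–19: 271 × 0.972 = 263
20–29: 1000 × 0.971 = 971
30–39: 522 × 0.984 = 514
40+: 370 × 0.945 + 1097 × 0.467 = 350 + 512 = 862
Net migration: 0–9 − 75 → 250; 10–19 − 40 → 223; 20–29 + 75 → 1046; 30–39 + 75 → 589; 40+ + 75 → 937
Giving 250 / 223 / 1046 / 589 / 937.
[period 3]
Births: 1046 × 0.431 = 451, 589 × 0.271 = 160 → total 611
10–19: 250 × 0.972 = 243
20–29: 223 × 0.971 = 217
30–39: 1046 × 0.984 = 1029
40+: 589 × 0.945 + 937 × 0.467 = 557 + 438 = 995
Net migration: 0–9 − 75 → 536; 10–19 − 40 → 203; 20–29 + 75 → 292; 30–39 + 75 → 1104; 40+ + 75 → 1070
Giving 536 / 203 / 292 / 1104 / 1070.
[period 4]
Births: 292 × 0.431 = 126, 1104 × 0.271 = 299 → total 425
10–19: 536 × 0.972 = 521
20–29: 203 × 0.971 = 197
30–39: 292 × 0.984 = 287
40+: 1104 × 0.945 + 1070 × 0.467 = 1043 + 500 = 1543
Net migration: 0–9 − 75 → 350; 10–19 − 40 → 481; 20–29 + 75 → 272; 30–39 + 75 → 362; 40+ + 75 → 1618
Giving 350 / 481 / 272 / 362 / 1618.
Dependents (band 0–9 + band 40+) = 350 + 1618 = 1968; working-age = 1115; ratio = 1968/1115 × 100 = 176.5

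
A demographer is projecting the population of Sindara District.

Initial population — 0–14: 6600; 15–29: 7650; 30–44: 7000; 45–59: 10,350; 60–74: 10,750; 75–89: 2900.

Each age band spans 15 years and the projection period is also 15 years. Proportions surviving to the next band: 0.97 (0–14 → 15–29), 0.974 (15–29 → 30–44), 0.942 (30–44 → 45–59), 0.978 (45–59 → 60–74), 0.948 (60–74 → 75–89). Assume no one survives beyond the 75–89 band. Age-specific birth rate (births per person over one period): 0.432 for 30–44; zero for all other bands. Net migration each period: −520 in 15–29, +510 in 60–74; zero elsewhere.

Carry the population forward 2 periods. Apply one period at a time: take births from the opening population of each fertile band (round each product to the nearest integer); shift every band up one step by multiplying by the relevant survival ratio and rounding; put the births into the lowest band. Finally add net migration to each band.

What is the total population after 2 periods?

Numbering the groups 1..6 from youngest to oldest:
After projecting period 1:
Births: 7000 × 0.432 = 3024
Group 2: 6600 × 0.97 = 6402
Group 3: 7650 × 0.974 = 7451
Group 4: 7000 × 0.942 = 6594
Group 5: 10350 × 0.978 = 10122
Group 6: 10750 × 0.948 = 10191
Net migration: Group 2 − 520 → 5882; Group 5 + 510 → 10632
Population now: 0–14=3024, 15–29=5882, 30–44=7451, 45–59=6594, 60–74=10632, 75–89=10191
After projecting period 2:
Births: 7451 × 0.432 = 3219
Group 2: 3024 × 0.97 = 2933
Group 3: 5882 × 0.974 = 5729
Group 4: 7451 × 0.942 = 7019
Group 5: 6594 × 0.978 = 6449
Group 6: 10632 × 0.948 = 10079
Net migration: Group 2 − 520 → 2413; Group 5 + 510 → 6959
Population now: 0–14=3219, 15–29=2413, 30–44=5729, 45–59=7019, 60–74=6959, 75–89=10079
Total after period 2: 3219 + 2413 + 5729 + 7019 + 6959 + 10079 = 35418

35418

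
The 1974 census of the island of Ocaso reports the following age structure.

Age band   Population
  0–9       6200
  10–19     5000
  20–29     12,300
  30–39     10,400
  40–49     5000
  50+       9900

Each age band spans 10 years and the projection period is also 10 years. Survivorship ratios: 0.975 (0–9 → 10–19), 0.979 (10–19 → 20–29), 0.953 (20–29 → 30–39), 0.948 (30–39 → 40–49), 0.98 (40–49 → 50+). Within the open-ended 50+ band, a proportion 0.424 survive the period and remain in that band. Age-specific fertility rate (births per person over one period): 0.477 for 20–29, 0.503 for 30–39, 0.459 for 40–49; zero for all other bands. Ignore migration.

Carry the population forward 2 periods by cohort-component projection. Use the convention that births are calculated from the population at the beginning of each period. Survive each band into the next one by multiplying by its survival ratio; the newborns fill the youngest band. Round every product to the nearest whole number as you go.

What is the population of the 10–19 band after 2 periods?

Let group 1 be 0–9 through group 6 = 50+.
— Period 1 —
Births: 12300 × 0.477 = 5867, 10400 × 0.503 = 5231, 5000 × 0.459 = 2295 → total 13393
Group 2: 6200 × 0.975 = 6045
Group 3: 5000 × 0.979 = 4895
Group 4: 12300 × 0.953 = 11722
Group 5: 10400 × 0.948 = 9859
Group 6: 5000 × 0.98 + 9900 × 0.424 = 4900 + 4198 = 9098
End of period: [13393, 6045, 4895, 11722, 9859, 9098]
— Period 2 —
Births: 4895 × 0.477 = 2335, 11722 × 0.503 = 5896, 9859 × 0.459 = 4525 → total 12756
Group 2: 13393 × 0.975 = 13058
Group 3: 6045 × 0.979 = 5918
Group 4: 4895 × 0.953 = 4665
Group 5: 11722 × 0.948 = 11112
Group 6: 9859 × 0.98 + 9098 × 0.424 = 9662 + 3858 = 13520
End of period: [12756, 13058, 5918, 4665, 11112, 13520]

13058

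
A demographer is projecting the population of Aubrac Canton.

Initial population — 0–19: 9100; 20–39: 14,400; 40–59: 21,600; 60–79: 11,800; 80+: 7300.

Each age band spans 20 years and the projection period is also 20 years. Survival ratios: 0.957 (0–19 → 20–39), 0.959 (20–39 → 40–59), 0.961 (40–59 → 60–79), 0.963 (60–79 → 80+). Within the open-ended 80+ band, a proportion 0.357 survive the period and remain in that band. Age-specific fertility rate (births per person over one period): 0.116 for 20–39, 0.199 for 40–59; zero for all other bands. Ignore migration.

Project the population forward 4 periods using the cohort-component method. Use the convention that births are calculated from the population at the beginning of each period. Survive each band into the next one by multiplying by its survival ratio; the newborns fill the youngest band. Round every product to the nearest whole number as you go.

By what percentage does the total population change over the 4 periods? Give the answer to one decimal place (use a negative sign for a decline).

-56.5

Period 1:
Births: 14400 * 0.116 = 1670  |  21600 * 0.199 = 4298 → total 5968
20–39: 9100 * 0.957 = 8709
40–59: 14400 * 0.959 = 13810
60–79: 21600 * 0.961 = 20758
80+: 11800 * 0.963 + 7300 * 0.357 = 11363 + 2606 = 13969
End of period: [5968, 8709, 13810, 20758, 13969]
Period 2:
Births: 8709 * 0.116 = 1010  |  13810 * 0.199 = 2748 → total 3758
20–39: 5968 * 0.957 = 5711
40–59: 8709 * 0.959 = 8352
60–79: 13810 * 0.961 = 13271
80+: 20758 * 0.963 + 13969 * 0.357 = 19990 + 4987 = 24977
End of period: [3758, 5711, 8352, 13271, 24977]
Period 3:
Births: 5711 * 0.116 = 662  |  8352 * 0.199 = 1662 → total 2324
20–39: 3758 * 0.957 = 3596
40–59: 5711 * 0.959 = 5477
60–79: 8352 * 0.961 = 8026
80+: 13271 * 0.963 + 24977 * 0.357 = 12780 + 8917 = 21697
End of period: [2324, 3596, 5477, 8026, 21697]
Period 4:
Births: 3596 * 0.116 = 417  |  5477 * 0.199 = 1090 → total 1507
20–39: 2324 * 0.957 = 2224
40–59: 3596 * 0.959 = 3449
60–79: 5477 * 0.961 = 5263
80+: 8026 * 0.963 + 21697 * 0.357 = 7729 + 7746 = 15475
End of period: [1507, 2224, 3449, 5263, 15475]
Total: 64200 → 27918; change = -36282; percentage change = -56.5%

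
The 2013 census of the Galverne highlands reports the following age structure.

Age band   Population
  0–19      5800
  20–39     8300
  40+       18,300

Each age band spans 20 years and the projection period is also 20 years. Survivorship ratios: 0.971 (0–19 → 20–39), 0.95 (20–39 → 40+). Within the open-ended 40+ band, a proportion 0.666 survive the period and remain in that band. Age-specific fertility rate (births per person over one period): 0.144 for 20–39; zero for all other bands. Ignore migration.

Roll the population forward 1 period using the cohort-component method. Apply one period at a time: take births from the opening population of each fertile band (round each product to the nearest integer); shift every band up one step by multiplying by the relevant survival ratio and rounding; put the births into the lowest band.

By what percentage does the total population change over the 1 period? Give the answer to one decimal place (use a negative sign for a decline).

Period 1.
Births: 8300 * 0.144 = 1195
20–39: 5800 * 0.971 = 5632
40+: 8300 * 0.95 + 18300 * 0.666 = 7885 + 12188 = 20073
End of period: [1195, 5632, 20073]
Total: 32400 → 26900; change = -5500; percentage change = -17.0%

-17.0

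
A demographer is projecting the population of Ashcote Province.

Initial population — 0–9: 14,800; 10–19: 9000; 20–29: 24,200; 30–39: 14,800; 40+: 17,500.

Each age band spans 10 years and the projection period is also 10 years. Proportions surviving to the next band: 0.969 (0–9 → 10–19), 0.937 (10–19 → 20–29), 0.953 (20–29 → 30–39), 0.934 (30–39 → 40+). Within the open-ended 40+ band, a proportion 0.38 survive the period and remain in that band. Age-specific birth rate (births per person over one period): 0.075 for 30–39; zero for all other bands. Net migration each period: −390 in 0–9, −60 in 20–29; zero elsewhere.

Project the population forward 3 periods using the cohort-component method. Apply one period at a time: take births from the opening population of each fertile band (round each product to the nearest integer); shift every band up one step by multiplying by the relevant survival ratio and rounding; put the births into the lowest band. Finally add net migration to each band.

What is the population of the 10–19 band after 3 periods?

1298

(Bands numbered youngest = 1 to oldest = 5.)
— Period 1 —
Births: 14800 * 0.075 = 1110
Band 2: 14800 * 0.969 = 14341
Band 3: 9000 * 0.937 = 8433
Band 4: 24200 * 0.953 = 23063
Band 5: 14800 * 0.934 + 17500 * 0.38 = 13823 + 6650 = 20473
Net migration: Band 1 − 390 → 720; Band 3 − 60 → 8373
End of period: [720, 14341, 8373, 23063, 20473]
— Period 2 —
Births: 23063 * 0.075 = 1730
Band 2: 720 * 0.969 = 698
Band 3: 14341 * 0.937 = 13438
Band 4: 8373 * 0.953 = 7979
Band 5: 23063 * 0.934 + 20473 * 0.38 = 21541 + 7780 = 29321
Net migration: Band 1 − 390 → 1340; Band 3 − 60 → 13378
End of period: [1340, 698, 13378, 7979, 29321]
— Period 3 —
Births: 7979 * 0.075 = 598
Band 2: 1340 * 0.969 = 1298
Band 3: 698 * 0.937 = 654
Band 4: 13378 * 0.953 = 12749
Band 5: 7979 * 0.934 + 29321 * 0.38 = 7452 + 11142 = 18594
Net migration: Band 1 − 390 → 208; Band 3 − 60 → 594
End of period: [208, 1298, 594, 12749, 18594]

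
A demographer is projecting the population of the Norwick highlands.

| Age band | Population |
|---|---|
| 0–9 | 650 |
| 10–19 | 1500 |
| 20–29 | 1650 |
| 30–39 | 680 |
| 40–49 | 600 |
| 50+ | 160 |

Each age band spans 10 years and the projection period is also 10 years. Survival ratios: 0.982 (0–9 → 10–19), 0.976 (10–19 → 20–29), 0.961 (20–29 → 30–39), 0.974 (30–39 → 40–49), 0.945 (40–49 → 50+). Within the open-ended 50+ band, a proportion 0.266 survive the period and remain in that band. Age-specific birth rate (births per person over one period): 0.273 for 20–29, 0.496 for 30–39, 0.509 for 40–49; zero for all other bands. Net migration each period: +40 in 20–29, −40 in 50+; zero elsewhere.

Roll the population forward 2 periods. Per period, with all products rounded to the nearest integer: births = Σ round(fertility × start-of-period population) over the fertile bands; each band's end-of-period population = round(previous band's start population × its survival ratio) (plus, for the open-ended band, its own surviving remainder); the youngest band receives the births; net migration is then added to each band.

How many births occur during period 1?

1092

Let band 1 be 0–9 through band 6 = 50+.
After projecting period 1:
Births: 1650 × 0.273 = 450 ; 680 × 0.496 = 337 ; 600 × 0.509 = 305 → total 1092
Band 2: 650 × 0.982 = 638
Band 3: 1500 × 0.976 = 1464
Band 4: 1650 × 0.961 = 1586
Band 5: 680 × 0.974 = 662
Band 6: 600 × 0.945 + 160 × 0.266 = 567 + 43 = 610
Net migration: Band 3 + 40 → 1504; Band 6 − 40 → 570
End of period: [1092, 638, 1504, 1586, 662, 570]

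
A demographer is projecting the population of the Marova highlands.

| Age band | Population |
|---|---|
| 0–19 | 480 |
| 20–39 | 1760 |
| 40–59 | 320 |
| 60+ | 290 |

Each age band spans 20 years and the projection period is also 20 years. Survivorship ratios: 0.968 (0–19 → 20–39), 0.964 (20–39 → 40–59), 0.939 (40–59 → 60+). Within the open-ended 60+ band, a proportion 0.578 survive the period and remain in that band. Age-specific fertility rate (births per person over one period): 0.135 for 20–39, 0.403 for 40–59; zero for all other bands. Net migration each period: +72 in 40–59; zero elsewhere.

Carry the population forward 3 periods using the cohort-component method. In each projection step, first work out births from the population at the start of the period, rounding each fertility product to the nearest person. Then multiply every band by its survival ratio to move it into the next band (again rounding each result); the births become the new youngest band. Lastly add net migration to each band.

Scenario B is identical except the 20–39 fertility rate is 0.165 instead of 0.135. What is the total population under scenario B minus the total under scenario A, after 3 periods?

82

[period 1]
Births: 1760 * 0.135 = 238  |  320 * 0.403 = 129 — total 367
20–39: 480 * 0.968 = 465
40–59: 1760 * 0.964 = 1697
60+: 320 * 0.939 + 290 * 0.578 = 300 + 168 = 468
Net migration: 40–59 + 72 → 1769
Population now: 0–19=367, 20–39=465, 40–59=1769, 60+=468
[period 2]
Births: 465 * 0.135 = 63  |  1769 * 0.403 = 713 — total 776
20–39: 367 * 0.968 = 355
40–59: 465 * 0.964 = 448
60+: 1769 * 0.939 + 468 * 0.578 = 1661 + 271 = 1932
Net migration: 40–59 + 72 → 520
Population now: 0–19=776, 20–39=355, 40–59=520, 60+=1932
[period 3]
Births: 355 * 0.135 = 48  |  520 * 0.403 = 210 — total 258
20–39: 776 * 0.968 = 751
40–59: 355 * 0.964 = 342
60+: 520 * 0.939 + 1932 * 0.578 = 488 + 1117 = 1605
Net migration: 40–59 + 72 → 414
Population now: 0–19=258, 20–39=751, 40–59=414, 60+=1605
Scenario A total after 3 periods: 3028
Scenario B projection —
[period 1]
Births: 1760 * 0.165 = 290  |  320 * 0.403 = 129 — total 419
20–39: 480 * 0.968 = 465
40–59: 1760 * 0.964 = 1697
60+: 320 * 0.939 + 290 * 0.578 = 300 + 168 = 468
Net migration: 40–59 + 72 → 1769
Population now: 0–19=419, 20–39=465, 40–59=1769, 60+=468
[period 2]
Births: 465 * 0.165 = 77  |  1769 * 0.403 = 713 — total 790
20–39: 419 * 0.968 = 406
40–59: 465 * 0.964 = 448
60+: 1769 * 0.939 + 468 * 0.578 = 1661 + 271 = 1932
Net migration: 40–59 + 72 → 520
Population now: 0–19=790, 20–39=406, 40–59=520, 60+=1932
[period 3]
Births: 406 * 0.165 = 67  |  520 * 0.403 = 210 — total 277
20–39: 790 * 0.968 = 765
40–59: 406 * 0.964 = 391
60+: 520 * 0.939 + 1932 * 0.578 = 488 + 1117 = 1605
Net migration: 40–59 + 72 → 463
Population now: 0–19=277, 20–39=765, 40–59=463, 60+=1605
Scenario B total after 3 periods: 3110
Difference B − A = 3110 − 3028 = 82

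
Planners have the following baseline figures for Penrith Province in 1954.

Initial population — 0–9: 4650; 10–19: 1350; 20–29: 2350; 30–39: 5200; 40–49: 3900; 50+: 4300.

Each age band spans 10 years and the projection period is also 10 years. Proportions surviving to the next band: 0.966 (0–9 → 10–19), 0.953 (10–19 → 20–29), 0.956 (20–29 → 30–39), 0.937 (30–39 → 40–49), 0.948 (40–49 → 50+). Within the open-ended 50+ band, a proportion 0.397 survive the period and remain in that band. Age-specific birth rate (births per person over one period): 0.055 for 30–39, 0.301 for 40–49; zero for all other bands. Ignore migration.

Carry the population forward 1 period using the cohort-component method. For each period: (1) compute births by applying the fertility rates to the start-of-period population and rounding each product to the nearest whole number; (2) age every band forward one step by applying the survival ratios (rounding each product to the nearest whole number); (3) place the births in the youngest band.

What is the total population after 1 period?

Let group 1 be 0–9 through group 6 = 50+.
After projecting period 1:
Births: 5200 × 0.055 = 286, 3900 × 0.301 = 1174 → 1460
Group 2: 4650 × 0.966 = 4492
Group 3: 1350 × 0.953 = 1287
Group 4: 2350 × 0.956 = 2247
Group 5: 5200 × 0.937 = 4872
Group 6: 3900 × 0.948 + 4300 × 0.397 = 3697 + 1707 = 5404
End of period: [1460, 4492, 1287, 2247, 4872, 5404]
Total after period 1: 1460 + 4492 + 1287 + 2247 + 4872 + 5404 = 19762

19762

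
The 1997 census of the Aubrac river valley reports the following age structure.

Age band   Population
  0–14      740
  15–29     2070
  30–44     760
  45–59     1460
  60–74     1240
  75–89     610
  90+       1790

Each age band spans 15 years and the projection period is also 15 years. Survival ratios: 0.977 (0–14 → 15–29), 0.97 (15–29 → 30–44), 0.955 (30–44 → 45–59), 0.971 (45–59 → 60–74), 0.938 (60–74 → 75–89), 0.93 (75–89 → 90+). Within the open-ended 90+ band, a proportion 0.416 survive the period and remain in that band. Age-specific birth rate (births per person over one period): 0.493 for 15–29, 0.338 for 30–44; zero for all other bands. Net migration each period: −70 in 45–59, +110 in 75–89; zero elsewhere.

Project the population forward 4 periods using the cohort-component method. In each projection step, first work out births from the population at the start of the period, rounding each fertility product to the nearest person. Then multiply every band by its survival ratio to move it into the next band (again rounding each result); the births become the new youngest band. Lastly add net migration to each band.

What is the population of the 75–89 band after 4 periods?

[period 1]
Births: 2070 × 0.493 = 1021 ; 760 × 0.338 = 257 ⇒ total 1278
15–29: 740 × 0.977 = 723
30–44: 2070 × 0.97 = 2008
45–59: 760 × 0.955 = 726
60–74: 1460 × 0.971 = 1418
75–89: 1240 × 0.938 = 1163
90+: 610 × 0.93 + 1790 × 0.416 = 567 + 745 = 1312
Net migration: 45–59 − 70 → 656; 75–89 + 110 → 1273
→ [1278, 723, 2008, 656, 1418, 1273, 1312]
[period 2]
Births: 723 × 0.493 = 356 ; 2008 × 0.338 = 679 ⇒ total 1035
15–29: 1278 × 0.977 = 1249
30–44: 723 × 0.97 = 701
45–59: 2008 × 0.955 = 1918
60–74: 656 × 0.971 = 637
75–89: 1418 × 0.938 = 1330
90+: 1273 × 0.93 + 1312 × 0.416 = 1184 + 546 = 1730
Net migration: 45–59 − 70 → 1848; 75–89 + 110 → 1440
→ [1035, 1249, 701, 1848, 637, 1440, 1730]
[period 3]
Births: 1249 × 0.493 = 616 ; 701 × 0.338 = 237 ⇒ total 853
15–29: 1035 × 0.977 = 1011
30–44: 1249 × 0.97 = 1212
45–59: 701 × 0.955 = 669
60–74: 1848 × 0.971 = 1794
75–89: 637 × 0.938 = 598
90+: 1440 × 0.93 + 1730 × 0.416 = 1339 + 720 = 2059
Net migration: 45–59 − 70 → 599; 75–89 + 110 → 708
→ [853, 1011, 1212, 599, 1794, 708, 2059]
[period 4]
Births: 1011 × 0.493 = 498 ; 1212 × 0.338 = 410 ⇒ total 908
15–29: 853 × 0.977 = 833
30–44: 1011 × 0.97 = 981
45–59: 1212 × 0.955 = 1157
60–74: 599 × 0.971 = 582
75–89: 1794 × 0.938 = 1683
90+: 708 × 0.93 + 2059 × 0.416 = 658 + 857 = 1515
Net migration: 45–59 − 70 → 1087; 75–89 + 110 → 1793
→ [908, 833, 981, 1087, 582, 1793, 1515]

1793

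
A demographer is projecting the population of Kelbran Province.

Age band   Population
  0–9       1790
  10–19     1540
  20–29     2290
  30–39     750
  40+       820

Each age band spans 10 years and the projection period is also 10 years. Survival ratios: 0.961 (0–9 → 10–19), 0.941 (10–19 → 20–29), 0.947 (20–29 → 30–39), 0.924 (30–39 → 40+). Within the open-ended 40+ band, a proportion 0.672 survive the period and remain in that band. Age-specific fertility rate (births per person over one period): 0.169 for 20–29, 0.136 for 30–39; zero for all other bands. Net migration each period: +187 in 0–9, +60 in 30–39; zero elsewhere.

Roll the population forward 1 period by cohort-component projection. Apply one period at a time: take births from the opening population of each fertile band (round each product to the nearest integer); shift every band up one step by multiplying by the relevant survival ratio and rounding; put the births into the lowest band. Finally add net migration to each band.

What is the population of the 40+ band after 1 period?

(Groups numbered youngest = 1 to oldest = 5.)
Period 1:
Births: 2290 * 0.169 = 387 ; 750 * 0.136 = 102 → 489
Group 2: 1790 * 0.961 = 1720
Group 3: 1540 * 0.941 = 1449
Group 4: 2290 * 0.947 = 2169
Group 5: 750 * 0.924 + 820 * 0.672 = 693 + 551 = 1244
Net migration: Group 1 + 187 → 676; Group 4 + 60 → 2229
→ [676, 1720, 1449, 2229, 1244]

1244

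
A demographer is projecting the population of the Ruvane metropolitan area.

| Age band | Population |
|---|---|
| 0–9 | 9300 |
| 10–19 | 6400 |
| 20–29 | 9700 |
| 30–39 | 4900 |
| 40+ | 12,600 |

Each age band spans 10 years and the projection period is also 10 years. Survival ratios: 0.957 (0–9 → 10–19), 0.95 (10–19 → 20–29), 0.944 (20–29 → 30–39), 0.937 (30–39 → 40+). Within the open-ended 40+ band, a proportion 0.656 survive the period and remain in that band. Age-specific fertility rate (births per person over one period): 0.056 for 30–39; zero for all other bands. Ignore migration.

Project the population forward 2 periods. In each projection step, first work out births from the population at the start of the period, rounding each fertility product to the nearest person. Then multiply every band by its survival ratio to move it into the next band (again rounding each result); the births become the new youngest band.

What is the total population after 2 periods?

31984

After projecting period 1:
Births: 4900 * 0.056 = 274
10–19: 9300 * 0.957 = 8900
20–29: 6400 * 0.95 = 6080
30–39: 9700 * 0.944 = 9157
40+: 4900 * 0.937 + 12600 * 0.656 = 4591 + 8266 = 12857
Giving 274 / 8900 / 6080 / 9157 / 12857.
After projecting period 2:
Births: 9157 * 0.056 = 513
10–19: 274 * 0.957 = 262
20–29: 8900 * 0.95 = 8455
30–39: 6080 * 0.944 = 5740
40+: 9157 * 0.937 + 12857 * 0.656 = 8580 + 8434 = 17014
Giving 513 / 262 / 8455 / 5740 / 17014.
Total after period 2: 513 + 262 + 8455 + 5740 + 17014 = 31984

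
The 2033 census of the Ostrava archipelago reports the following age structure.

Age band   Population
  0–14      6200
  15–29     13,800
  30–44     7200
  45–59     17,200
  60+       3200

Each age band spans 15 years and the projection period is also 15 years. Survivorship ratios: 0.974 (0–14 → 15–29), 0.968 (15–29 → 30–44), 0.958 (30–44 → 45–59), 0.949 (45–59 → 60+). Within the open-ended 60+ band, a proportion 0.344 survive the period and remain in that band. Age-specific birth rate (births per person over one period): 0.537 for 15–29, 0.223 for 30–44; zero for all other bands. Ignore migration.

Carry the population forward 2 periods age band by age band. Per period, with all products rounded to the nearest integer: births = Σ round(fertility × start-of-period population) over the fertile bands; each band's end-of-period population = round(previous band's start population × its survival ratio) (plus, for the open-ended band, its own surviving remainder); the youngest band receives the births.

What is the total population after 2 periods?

Let band 1 be 0–14 through band 5 = 60+.
— Period 1 —
Births: 13800 × 0.537 = 7411  |  7200 × 0.223 = 1606 → total 9017
Band 2: 6200 × 0.974 = 6039
Band 3: 13800 × 0.968 = 13358
Band 4: 7200 × 0.958 = 6898
Band 5: 17200 × 0.949 + 3200 × 0.344 = 16323 + 1101 = 17424
→ [9017, 6039, 13358, 6898, 17424]
— Period 2 —
Births: 6039 × 0.537 = 3243  |  13358 × 0.223 = 2979 → total 6222
Band 2: 9017 × 0.974 = 8783
Band 3: 6039 × 0.968 = 5846
Band 4: 13358 × 0.958 = 12797
Band 5: 6898 × 0.949 + 17424 × 0.344 = 6546 + 5994 = 12540
→ [6222, 8783, 5846, 12797, 12540]
Total after period 2: 6222 + 8783 + 5846 + 12797 + 12540 = 46188

46188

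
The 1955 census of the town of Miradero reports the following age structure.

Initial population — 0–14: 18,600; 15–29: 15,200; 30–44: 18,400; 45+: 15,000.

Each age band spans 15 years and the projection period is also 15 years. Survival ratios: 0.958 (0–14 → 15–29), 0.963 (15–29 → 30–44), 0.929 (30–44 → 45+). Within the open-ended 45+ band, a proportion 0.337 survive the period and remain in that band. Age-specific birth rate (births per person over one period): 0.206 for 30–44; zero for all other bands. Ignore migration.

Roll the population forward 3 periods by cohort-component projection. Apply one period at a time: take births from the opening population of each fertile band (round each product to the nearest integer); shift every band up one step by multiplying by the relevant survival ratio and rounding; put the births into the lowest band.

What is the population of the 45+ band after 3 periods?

Let band 1 be 0–14 through band 4 = 45+.
[period 1]
Births: 18400 × 0.206 = 3790
Band 2: 18600 × 0.958 = 17819
Band 3: 15200 × 0.963 = 14638
Band 4: 18400 × 0.929 + 15000 × 0.337 = 17094 + 5055 = 22149
Population now: 0–14=3790, 15–29=17819, 30–44=14638, 45+=22149
[period 2]
Births: 14638 × 0.206 = 3015
Band 2: 3790 × 0.958 = 3631
Band 3: 17819 × 0.963 = 17160
Band 4: 14638 × 0.929 + 22149 × 0.337 = 13599 + 7464 = 21063
Population now: 0–14=3015, 15–29=3631, 30–44=17160, 45+=21063
[period 3]
Births: 17160 × 0.206 = 3535
Band 2: 3015 × 0.958 = 2888
Band 3: 3631 × 0.963 = 3497
Band 4: 17160 × 0.929 + 21063 × 0.337 = 15942 + 7098 = 23040
Population now: 0–14=3535, 15–29=2888, 30–44=3497, 45+=23040

23040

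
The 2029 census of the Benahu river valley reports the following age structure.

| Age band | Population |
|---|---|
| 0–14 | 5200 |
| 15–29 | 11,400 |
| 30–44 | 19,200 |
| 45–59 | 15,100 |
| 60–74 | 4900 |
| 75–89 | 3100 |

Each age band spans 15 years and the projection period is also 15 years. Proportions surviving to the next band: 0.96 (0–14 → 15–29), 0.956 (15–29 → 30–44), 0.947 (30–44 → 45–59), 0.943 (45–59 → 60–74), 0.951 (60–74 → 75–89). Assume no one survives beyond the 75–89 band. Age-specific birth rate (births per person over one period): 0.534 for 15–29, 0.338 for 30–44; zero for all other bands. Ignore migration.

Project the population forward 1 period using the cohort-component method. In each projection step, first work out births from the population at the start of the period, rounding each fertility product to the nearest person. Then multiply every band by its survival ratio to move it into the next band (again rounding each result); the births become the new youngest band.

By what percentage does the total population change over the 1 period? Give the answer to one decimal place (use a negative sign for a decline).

[period 1]
Births: 11400 × 0.534 = 6088 ; 19200 × 0.338 = 6490 → total 12578
15–29: 5200 × 0.96 = 4992
30–44: 11400 × 0.956 = 10898
45–59: 19200 × 0.947 = 18182
60–74: 15100 × 0.943 = 14239
75–89: 4900 × 0.951 = 4660
Giving 12578 / 4992 / 10898 / 18182 / 14239 / 4660.
Total: 58900 → 65549; change = 6649; percentage change = 11.3%

11.3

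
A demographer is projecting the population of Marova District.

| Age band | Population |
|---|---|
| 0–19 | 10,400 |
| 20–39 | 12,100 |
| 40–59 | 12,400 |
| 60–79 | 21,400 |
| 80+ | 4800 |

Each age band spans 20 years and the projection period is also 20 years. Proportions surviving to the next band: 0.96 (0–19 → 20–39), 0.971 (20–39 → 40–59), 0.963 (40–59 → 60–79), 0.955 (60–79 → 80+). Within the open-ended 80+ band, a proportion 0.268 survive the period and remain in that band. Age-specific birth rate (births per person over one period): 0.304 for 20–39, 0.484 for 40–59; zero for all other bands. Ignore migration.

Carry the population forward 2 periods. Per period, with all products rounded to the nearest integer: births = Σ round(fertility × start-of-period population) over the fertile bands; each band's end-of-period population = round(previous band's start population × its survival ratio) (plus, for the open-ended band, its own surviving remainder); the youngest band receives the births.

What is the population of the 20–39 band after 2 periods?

Period 1.
Births: 12100 * 0.304 = 3678  |  12400 * 0.484 = 6002 → total 9680
20–39: 10400 * 0.96 = 9984
40–59: 12100 * 0.971 = 11749
60–79: 12400 * 0.963 = 11941
80+: 21400 * 0.955 + 4800 * 0.268 = 20437 + 1286 = 21723
Giving 9680 / 9984 / 11749 / 11941 / 21723.
Period 2.
Births: 9984 * 0.304 = 3035  |  11749 * 0.484 = 5687 → total 8722
20–39: 9680 * 0.96 = 9293
40–59: 9984 * 0.971 = 9694
60–79: 11749 * 0.963 = 11314
80+: 11941 * 0.955 + 21723 * 0.268 = 11404 + 5822 = 17226
Giving 8722 / 9293 / 9694 / 11314 / 17226.

9293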